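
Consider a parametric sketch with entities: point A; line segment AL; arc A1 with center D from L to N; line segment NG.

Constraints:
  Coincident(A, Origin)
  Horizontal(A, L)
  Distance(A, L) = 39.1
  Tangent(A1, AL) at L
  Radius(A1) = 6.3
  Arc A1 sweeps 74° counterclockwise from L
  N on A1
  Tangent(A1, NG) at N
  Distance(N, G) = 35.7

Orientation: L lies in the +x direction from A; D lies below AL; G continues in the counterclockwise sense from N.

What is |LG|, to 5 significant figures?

42.005

A is at the origin; A and L share the same y with |AL| = 39.1 and L on the +x side, so L = (39.100, 0.0000). Since A1 is tangent to AL there, DL ⟂ AL, so D = L + (0, -6.3) = (39.100, -6.3000). On A1, L sits at bearing 90° from D; a 74° counterclockwise sweep puts N at bearing 164°, so N = D + 6.3·(cos 164°, sin 164°) = (33.044, -4.5635). A1 meets NG tangentially, so DN is at right angles to NG, so NG runs along (−sin 164°, cos 164°); with |NG| = 35.7, G = (23.204, -38.881). Then |LG| = |G − L| = 42.005.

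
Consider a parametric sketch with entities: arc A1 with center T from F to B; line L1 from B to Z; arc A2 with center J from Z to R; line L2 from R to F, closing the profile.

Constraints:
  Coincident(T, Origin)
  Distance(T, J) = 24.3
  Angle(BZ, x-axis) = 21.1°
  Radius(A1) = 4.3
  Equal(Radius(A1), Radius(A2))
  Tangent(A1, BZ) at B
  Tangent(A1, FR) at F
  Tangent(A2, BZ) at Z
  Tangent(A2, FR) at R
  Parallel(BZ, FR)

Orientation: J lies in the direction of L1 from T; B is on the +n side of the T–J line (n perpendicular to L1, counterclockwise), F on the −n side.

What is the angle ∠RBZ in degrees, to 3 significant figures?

19.5°

Tangency of A1 to both parallel lines with radius 4.3 puts B and F at T ± 4.3·n: B = (-1.55, 4.01), F = (1.55, -4.01). Equal radii place Z and R the same way about J: Z = J + 4.3·n = (21.1, 12.8), R = J − 4.3·n = (24.2, 4.74). Then cos ∠RBZ = BR·BZ / (|BR||BZ|), giving 19.5°.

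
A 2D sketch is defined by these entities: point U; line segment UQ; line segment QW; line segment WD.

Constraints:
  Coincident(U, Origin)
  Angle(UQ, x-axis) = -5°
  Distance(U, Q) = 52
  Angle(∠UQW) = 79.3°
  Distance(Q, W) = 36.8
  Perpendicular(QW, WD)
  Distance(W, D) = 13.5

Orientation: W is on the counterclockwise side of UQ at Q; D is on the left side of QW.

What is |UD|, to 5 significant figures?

46.372

U is at the origin; UQ runs at -5.0° with length 52.0, so Q = 52.0·(cos -5.0°, sin -5.0°) = (51.802, -4.5321). ∠UQW = 79.3°, so QW runs at -5.0° + (180° − 79.3°) = 95.700° from the x-axis; with |QW| = 36.8, W = Q + 36.8·(cos 95.700°, sin 95.700°) = (48.147, 32.086). QW is perpendicular to WD; with |WD| = 13.5 on the left of QW, D = W + 13.5·(-0.99506, -0.099320) = (34.714, 30.745). Then |UD| = |D − U| = 46.372.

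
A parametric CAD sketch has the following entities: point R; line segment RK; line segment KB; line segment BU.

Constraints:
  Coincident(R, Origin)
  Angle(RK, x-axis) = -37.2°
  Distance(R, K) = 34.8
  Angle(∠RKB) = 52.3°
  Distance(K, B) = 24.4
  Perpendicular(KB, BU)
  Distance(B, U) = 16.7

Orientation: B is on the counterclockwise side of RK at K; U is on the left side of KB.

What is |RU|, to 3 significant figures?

11.3

R is at the origin; RK runs at -37.2° with length 34.8, so K = 34.8·(cos -37.2°, sin -37.2°) = (27.7, -21.0). ∠RKB = 52.3°, so KB runs at -37.2° + (180° − 52.3°) = 90.5° from the x-axis; with |KB| = 24.4, B = K + 24.4·(cos 90.5°, sin 90.5°) = (27.5, 3.36). KB ⟂ BU; with |BU| = 16.7 on the left of KB, U = B + 16.7·(-1.00, -0.00873) = (10.8, 3.21). Then |RU| = |U − R| = 11.3.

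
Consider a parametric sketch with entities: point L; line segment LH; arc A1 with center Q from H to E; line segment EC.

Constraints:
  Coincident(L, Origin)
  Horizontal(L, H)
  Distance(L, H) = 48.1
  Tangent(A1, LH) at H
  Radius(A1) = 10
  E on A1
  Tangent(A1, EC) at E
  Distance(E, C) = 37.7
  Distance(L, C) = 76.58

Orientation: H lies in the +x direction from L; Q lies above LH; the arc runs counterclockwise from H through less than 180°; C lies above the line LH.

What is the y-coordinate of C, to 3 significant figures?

47.0

Checks: L = (0.00, 0.00) ✓; |QE| = 10.00 ✓; ∠(QE, EC) = 90.00° ✓; |EC| = 37.70 ✓; |LC| = 76.58 ✓.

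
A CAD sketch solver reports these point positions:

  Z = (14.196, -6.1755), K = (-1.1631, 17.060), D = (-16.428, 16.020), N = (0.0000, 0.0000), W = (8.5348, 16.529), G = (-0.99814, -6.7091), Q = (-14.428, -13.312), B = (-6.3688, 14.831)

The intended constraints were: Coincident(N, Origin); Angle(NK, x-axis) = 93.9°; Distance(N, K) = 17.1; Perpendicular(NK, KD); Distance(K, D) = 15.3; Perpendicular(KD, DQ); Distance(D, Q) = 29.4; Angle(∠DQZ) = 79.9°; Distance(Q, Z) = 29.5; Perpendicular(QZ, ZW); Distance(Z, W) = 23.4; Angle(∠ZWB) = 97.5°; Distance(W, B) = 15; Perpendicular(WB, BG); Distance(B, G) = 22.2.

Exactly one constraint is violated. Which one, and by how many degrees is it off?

Perpendicular(WB, BG) — off by 7.50°.

N = (0.00, 0.00) ✓; NK at 93.90° ✓; |NK| = 17.10 ✓; ∠(NK, KD) = 90.00° ✓; |KD| = 15.30 ✓; ∠(KD, DQ) = 90.00° ✓; |DQ| = 29.40 ✓; ∠DQZ = 79.90° ✓; |QZ| = 29.50 ✓; ∠(QZ, ZW) = 90.00° ✓; |ZW| = 23.40 ✓; ∠ZWB = 97.50° ✓; |WB| = 15.00 ✓; ∠(WB, BG) = 97.50° ✗; |BG| = 22.20 ✓.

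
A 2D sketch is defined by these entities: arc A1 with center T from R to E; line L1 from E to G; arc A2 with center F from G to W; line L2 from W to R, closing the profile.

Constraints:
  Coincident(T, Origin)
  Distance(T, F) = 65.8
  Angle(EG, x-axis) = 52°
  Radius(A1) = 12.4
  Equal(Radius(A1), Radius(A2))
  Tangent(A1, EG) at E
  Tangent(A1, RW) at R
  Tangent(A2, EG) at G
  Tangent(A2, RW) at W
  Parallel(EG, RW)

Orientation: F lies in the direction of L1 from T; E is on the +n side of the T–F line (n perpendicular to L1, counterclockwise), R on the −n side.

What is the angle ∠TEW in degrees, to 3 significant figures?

69.3°

Tangency of A1 to both parallel lines with radius 12.4 puts E and R at T ± 12.4·n: E = (-9.77, 7.63), R = (9.77, -7.63). Equal radii place G and W the same way about F: G = F + 12.4·n = (30.7, 59.5), W = F − 12.4·n = (50.3, 44.2). Then cos ∠TEW = ET·EW / (|ET||EW|), giving 69.3°.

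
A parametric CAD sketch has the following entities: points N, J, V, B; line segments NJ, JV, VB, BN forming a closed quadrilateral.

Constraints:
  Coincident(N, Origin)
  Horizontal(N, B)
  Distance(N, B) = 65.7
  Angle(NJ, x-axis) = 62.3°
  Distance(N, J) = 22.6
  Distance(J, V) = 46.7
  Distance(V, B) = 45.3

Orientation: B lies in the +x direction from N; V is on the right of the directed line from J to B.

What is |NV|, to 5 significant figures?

35.947

Checks: |JV| = 46.70 ✓; |VB| = 45.30 ✓.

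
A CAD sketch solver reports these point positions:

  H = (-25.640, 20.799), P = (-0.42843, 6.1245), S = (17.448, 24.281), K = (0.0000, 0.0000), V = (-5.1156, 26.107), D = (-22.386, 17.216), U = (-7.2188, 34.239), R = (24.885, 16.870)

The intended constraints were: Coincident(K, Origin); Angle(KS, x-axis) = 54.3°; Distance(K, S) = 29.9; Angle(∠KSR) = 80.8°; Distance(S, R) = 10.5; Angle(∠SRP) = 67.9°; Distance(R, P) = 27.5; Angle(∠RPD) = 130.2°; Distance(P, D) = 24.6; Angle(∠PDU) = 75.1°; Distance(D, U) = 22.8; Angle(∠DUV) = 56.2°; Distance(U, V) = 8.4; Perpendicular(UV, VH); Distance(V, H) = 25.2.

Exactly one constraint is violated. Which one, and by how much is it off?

Distance(V, H) = 25.2 — off by 4.00.

K = (0.00, 0.00) ✓; KS at 54.30° ✓; |KS| = 29.90 ✓; ∠KSR = 80.80° ✓; |SR| = 10.50 ✓; ∠SRP = 67.90° ✓; |RP| = 27.50 ✓; ∠RPD = 130.2° ✓; |PD| = 24.60 ✓; ∠PDU = 75.10° ✓; |DU| = 22.80 ✓; ∠DUV = 56.20° ✓; |UV| = 8.400 ✓; ∠(UV, VH) = 90.00° ✓; |VH| = 21.20 ✗.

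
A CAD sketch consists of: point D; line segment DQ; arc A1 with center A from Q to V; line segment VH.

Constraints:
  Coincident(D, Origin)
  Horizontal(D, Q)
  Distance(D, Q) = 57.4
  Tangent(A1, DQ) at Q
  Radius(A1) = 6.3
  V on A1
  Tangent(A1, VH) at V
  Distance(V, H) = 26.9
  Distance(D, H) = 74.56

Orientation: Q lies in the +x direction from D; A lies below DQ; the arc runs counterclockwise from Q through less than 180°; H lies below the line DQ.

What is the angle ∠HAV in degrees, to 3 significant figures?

76.8°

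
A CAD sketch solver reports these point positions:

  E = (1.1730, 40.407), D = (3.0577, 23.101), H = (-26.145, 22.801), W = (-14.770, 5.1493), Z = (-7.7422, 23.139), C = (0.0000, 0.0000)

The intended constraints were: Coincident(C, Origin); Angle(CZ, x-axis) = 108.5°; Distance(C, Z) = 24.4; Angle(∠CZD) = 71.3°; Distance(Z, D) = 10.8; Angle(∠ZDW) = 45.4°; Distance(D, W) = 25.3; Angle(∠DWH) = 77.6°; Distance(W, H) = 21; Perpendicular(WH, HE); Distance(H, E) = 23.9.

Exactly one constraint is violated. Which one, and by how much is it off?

Distance(H, E) = 23.9 — off by 8.60.

C = (0.00, 0.00) ✓; CZ at 108.5° ✓; |CZ| = 24.40 ✓; ∠CZD = 71.30° ✓; |ZD| = 10.80 ✓; ∠ZDW = 45.40° ✓; |DW| = 25.30 ✓; ∠DWH = 77.60° ✓; |WH| = 21.00 ✓; ∠(WH, HE) = 90.00° ✓; |HE| = 32.50 ✗.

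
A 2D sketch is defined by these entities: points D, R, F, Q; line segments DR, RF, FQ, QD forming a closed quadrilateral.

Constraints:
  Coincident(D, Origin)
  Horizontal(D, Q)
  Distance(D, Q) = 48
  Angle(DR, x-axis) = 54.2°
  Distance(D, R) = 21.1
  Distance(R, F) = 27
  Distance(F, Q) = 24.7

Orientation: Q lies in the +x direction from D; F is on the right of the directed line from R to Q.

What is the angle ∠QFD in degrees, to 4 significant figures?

147.1°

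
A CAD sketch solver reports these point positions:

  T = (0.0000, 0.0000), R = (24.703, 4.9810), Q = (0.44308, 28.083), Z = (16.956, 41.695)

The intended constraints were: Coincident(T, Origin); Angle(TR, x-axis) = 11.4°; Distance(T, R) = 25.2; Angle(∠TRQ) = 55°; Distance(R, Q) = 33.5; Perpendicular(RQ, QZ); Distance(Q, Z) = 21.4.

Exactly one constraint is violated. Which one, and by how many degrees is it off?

Perpendicular(RQ, QZ) — off by 6.90°.

T = (0.00, 0.00) ✓; TR at 11.40° ✓; |TR| = 25.20 ✓; ∠TRQ = 55.00° ✓; |RQ| = 33.50 ✓; ∠(RQ, QZ) = 96.90° ✗; |QZ| = 21.40 ✓.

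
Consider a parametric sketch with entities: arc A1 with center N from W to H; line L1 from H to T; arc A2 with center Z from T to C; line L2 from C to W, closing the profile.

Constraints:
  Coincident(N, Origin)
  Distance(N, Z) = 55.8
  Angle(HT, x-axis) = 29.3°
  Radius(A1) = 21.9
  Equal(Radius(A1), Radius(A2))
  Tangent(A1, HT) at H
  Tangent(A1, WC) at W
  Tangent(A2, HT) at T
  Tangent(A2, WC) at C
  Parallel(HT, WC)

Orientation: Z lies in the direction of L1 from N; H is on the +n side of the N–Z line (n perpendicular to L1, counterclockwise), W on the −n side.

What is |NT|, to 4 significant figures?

59.94

The slot axis is L1's direction at 29.3°, so u = (cos 29.3°, sin 29.3°) = (0.8721, 0.4894) and n = (−sin 29.3°, cos 29.3°) = (-0.4894, 0.8721). N is at the origin and Z lies 55.8 along u from N, so Z = 55.8·u = (48.66, 27.31). Tangency of A1 to both parallel lines with radius 21.9 puts H and W at N ± 21.9·n: H = (-10.72, 19.10), W = (10.72, -19.10). Equal radii place T and C the same way about Z: T = Z + 21.9·n = (37.94, 46.41), C = Z − 21.9·n = (59.38, 8.209). Then |NT| = |T − N| = 59.94.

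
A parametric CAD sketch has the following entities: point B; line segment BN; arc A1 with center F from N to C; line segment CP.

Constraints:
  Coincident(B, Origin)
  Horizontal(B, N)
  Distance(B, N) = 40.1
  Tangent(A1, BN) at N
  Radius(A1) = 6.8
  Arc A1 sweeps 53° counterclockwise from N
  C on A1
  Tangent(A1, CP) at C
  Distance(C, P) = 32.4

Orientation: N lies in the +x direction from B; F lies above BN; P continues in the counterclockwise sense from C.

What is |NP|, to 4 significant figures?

37.93

B is at the origin; B and N share the same y with |BN| = 40.1 and N on the +x side, so N = (40.10, 0.000). The tangent condition forces FN to be normal to BN, so F = N + (0, 6.8) = (40.10, 6.800). On A1, N sits at bearing -90° from F; a 53° counterclockwise sweep puts C at bearing -37°, so C = F + 6.8·(cos -37°, sin -37°) = (45.53, 2.708). The tangent condition forces FC to be normal to CP, so CP runs along (−sin -37°, cos -37°); with |CP| = 32.4, P = (65.03, 28.58). Then |NP| = |P − N| = 37.93.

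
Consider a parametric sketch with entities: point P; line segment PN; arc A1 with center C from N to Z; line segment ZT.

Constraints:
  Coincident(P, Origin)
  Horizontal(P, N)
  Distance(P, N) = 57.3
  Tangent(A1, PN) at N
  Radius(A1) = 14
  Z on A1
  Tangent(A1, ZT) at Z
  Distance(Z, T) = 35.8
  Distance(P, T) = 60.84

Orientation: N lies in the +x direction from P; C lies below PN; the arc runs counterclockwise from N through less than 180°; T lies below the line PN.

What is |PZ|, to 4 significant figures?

45.06

Checks: ∠(CN, NP) = 90.00° ✓; |CZ| = 14.00 ✓; ∠(CZ, ZT) = 90.00° ✓; |ZT| = 35.80 ✓; |PT| = 60.84 ✓.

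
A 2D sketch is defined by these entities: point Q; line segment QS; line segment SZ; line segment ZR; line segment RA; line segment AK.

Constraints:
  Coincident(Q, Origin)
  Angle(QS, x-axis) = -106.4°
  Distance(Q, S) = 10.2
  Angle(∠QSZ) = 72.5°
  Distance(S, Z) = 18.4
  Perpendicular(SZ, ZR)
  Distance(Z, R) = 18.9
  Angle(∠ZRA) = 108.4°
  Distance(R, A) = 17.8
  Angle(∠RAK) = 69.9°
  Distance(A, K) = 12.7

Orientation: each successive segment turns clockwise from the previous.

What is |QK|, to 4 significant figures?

2.406

Q is at the origin; QS runs at -106.4° with length 10.2, so S = (-2.880, -9.785). ∠QSZ = 72.5° gives SZ at 146.1° from the x-axis; with |SZ| = 18.4, Z = (-18.15, 0.4775). The perpendicularity gives ZR at right angles to SZ, so ZR runs at 56.10°; with |ZR| = 18.9, R = (-7.611, 16.16). ∠ZRA = 108.4° gives RA at -15.50° from the x-axis; with |RA| = 17.8, A = (9.542, 11.41). ∠RAK = 69.9° gives AK at -125.6° from the x-axis; with |AK| = 12.7, K = (2.149, 1.082). Then |QK| = |K − Q| = 2.406.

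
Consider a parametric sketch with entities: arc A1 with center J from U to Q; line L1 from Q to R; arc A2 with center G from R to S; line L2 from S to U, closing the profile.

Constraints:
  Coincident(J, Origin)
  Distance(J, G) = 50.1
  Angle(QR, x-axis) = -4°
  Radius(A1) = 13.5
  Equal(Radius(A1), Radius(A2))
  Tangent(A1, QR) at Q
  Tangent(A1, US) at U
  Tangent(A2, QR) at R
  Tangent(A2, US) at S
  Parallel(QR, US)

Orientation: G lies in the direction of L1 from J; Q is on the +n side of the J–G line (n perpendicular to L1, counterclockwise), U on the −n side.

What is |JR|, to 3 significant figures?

51.9

The slot axis is L1's direction at -4.0°, so u = (cos -4.0°, sin -4.0°) = (0.998, -0.0698) and n = (−sin -4.0°, cos -4.0°) = (0.0698, 0.998). J is at the origin and G lies 50.1 along u from J, so G = 50.1·u = (50.0, -3.49). Tangency of A1 to both parallel lines with radius 13.5 puts Q and U at J ± 13.5·n: Q = (0.942, 13.5), U = (-0.942, -13.5). Equal radii place R and S the same way about G: R = G + 13.5·n = (50.9, 9.97), S = G − 13.5·n = (49.0, -17.0). Then |JR| = |R − J| = 51.9.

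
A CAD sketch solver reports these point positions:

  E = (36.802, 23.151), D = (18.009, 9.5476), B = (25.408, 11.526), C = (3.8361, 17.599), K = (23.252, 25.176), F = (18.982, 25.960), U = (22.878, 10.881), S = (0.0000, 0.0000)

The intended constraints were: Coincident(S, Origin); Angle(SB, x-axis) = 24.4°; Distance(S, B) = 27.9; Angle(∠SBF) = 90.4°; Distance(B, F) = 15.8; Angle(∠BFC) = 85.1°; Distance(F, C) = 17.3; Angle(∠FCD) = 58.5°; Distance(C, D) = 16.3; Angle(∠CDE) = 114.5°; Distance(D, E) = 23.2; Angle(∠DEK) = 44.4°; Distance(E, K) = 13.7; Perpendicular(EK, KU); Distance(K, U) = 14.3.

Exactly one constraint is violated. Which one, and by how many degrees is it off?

Perpendicular(EK, KU) — off by 7.00°.

S = (0.00, 0.00) ✓; SB at 24.40° ✓; |SB| = 27.90 ✓; ∠SBF = 90.40° ✓; |BF| = 15.80 ✓; ∠BFC = 85.10° ✓; |FC| = 17.30 ✓; ∠FCD = 58.50° ✓; |CD| = 16.30 ✓; ∠CDE = 114.5° ✓; |DE| = 23.20 ✓; ∠DEK = 44.40° ✓; |EK| = 13.70 ✓; ∠(EK, KU) = 97.00° ✗; |KU| = 14.30 ✓.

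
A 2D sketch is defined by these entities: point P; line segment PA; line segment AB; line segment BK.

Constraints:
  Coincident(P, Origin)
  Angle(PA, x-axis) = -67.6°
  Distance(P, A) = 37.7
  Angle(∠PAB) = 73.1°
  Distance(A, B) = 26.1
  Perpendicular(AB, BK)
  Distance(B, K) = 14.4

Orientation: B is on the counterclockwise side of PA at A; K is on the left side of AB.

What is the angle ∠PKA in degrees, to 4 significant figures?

83.95°

P is at the origin; PA runs at -67.6° with length 37.7, so A = 37.7·(cos -67.6°, sin -67.6°) = (14.37, -34.86). ∠PAB = 73.1°, so AB runs at -67.6° + (180° − 73.1°) = 39.30° from the x-axis; with |AB| = 26.1, B = A + 26.1·(cos 39.30°, sin 39.30°) = (34.56, -18.32). AB ⟂ BK; with |BK| = 14.4 on the left of AB, K = B + 14.4·(-0.6334, 0.7738) = (25.44, -7.181). Then cos ∠PKA = KP·KA / (|KP||KA|), giving 83.95°.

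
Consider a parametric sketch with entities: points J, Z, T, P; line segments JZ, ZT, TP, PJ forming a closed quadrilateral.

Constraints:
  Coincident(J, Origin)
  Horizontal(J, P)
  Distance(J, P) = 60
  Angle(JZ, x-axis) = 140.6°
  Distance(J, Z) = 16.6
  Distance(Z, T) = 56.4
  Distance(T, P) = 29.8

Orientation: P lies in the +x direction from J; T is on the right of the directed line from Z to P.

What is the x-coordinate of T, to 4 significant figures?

36.01

J is at the origin; JP is horizontal with |JP| = 60.0 and P in +x, so P = (60.0, 0). JZ runs at 140.6° with |JZ| = 16.6, so Z = (-12.83, 10.54). T is determined by |ZT| = 56.4 and |TP| = 29.8 together: it lies at the intersection of circle(Z, 56.4) and circle(P, 29.8). With |ZP| = 73.59, the foot of the radical line on ZP is 52.37 from Z and the perpendicular offset is √(56.4² − 52.37²) = 20.93. Taking the right-of-ZP solution: T = (36.01, -17.68).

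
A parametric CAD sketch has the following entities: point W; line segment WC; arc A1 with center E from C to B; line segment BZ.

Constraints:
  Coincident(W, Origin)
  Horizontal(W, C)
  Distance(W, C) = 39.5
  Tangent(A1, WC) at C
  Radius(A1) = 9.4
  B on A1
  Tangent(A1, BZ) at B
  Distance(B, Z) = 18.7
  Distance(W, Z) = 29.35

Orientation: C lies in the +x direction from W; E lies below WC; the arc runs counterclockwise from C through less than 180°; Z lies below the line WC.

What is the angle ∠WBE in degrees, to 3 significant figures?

155°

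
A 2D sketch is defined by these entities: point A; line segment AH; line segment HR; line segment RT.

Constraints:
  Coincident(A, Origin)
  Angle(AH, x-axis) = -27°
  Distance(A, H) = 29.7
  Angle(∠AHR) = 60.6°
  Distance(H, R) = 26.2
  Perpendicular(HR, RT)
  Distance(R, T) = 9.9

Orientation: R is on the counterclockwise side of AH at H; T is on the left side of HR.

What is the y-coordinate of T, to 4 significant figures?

12.28

A is at the origin; AH runs at -27.0° with length 29.7, so H = 29.7·(cos -27.0°, sin -27.0°) = (26.46, -13.48). ∠AHR = 60.6°, so HR runs at -27.0° + (180° − 60.6°) = 92.40° from the x-axis; with |HR| = 26.2, R = H + 26.2·(cos 92.40°, sin 92.40°) = (25.37, 12.69). The perpendicularity gives RT at right angles to HR; with |RT| = 9.9 on the left of HR, T = R + 9.9·(-0.9991, -0.04188) = (15.47, 12.28). So T.y = 12.28.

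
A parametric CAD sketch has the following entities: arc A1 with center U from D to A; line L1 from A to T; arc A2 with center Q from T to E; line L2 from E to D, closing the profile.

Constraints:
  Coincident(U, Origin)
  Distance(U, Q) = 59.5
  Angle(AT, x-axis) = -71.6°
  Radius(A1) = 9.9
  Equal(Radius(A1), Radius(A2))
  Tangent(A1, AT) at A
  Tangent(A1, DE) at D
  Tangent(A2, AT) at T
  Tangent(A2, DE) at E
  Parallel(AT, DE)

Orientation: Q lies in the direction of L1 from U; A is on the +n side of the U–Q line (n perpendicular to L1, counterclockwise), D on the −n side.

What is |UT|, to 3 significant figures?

60.3

Tangency of A1 to both parallel lines with radius 9.9 puts A and D at U ± 9.9·n: A = (9.39, 3.12), D = (-9.39, -3.12). Equal radii place T and E the same way about Q: T = Q + 9.9·n = (28.2, -53.3), E = Q − 9.9·n = (9.39, -59.6). Then |UT| = |T − U| = 60.3.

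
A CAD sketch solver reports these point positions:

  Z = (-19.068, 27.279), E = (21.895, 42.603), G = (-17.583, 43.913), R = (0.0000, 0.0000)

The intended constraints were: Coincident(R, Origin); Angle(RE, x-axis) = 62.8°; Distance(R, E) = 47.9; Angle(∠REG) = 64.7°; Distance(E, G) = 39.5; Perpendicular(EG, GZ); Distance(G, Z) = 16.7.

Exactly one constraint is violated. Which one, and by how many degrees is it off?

Perpendicular(EG, GZ) — off by 3.20°.

R = (0.00, 0.00) ✓; RE at 62.80° ✓; |RE| = 47.90 ✓; ∠REG = 64.70° ✓; |EG| = 39.50 ✓; ∠(EG, GZ) = 86.80° ✗; |GZ| = 16.70 ✓.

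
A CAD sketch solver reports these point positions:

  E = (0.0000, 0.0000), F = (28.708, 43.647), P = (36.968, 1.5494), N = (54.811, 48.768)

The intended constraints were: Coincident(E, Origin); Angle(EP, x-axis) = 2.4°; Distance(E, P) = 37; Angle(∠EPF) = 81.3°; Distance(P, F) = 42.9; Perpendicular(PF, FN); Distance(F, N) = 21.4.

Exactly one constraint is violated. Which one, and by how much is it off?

Distance(F, N) = 21.4 — off by 5.20.

E = (0.00, 0.00) ✓; EP at 2.400° ✓; |EP| = 37.00 ✓; ∠EPF = 81.30° ✓; |PF| = 42.90 ✓; ∠(PF, FN) = 90.00° ✓; |FN| = 26.60 ✗.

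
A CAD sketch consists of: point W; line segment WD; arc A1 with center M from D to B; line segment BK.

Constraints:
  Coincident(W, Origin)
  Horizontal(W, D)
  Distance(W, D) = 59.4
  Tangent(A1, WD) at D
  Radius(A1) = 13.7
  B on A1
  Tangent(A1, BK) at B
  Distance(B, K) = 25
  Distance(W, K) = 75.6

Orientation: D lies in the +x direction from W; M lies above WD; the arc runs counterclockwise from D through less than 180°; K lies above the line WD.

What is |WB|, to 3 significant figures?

74.5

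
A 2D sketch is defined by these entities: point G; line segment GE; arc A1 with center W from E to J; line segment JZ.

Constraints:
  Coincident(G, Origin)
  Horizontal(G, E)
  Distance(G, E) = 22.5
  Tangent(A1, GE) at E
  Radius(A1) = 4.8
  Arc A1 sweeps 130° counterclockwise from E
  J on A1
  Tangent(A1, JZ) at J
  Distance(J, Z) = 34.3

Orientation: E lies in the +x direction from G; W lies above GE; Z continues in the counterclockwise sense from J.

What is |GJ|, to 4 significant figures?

27.34

G is at the origin; GE is horizontal with |GE| = 22.5 and E on the +x side, so E = (22.50, 0.000). A1 meets GE tangentially, so WE is at right angles to GE, so W = E + (0, 4.8) = (22.50, 4.800). On A1, E sits at bearing -90° from W; a 130° counterclockwise sweep puts J at bearing 40°, so J = W + 4.8·(cos 40°, sin 40°) = (26.18, 7.885). Then |GJ| = |J − G| = 27.34.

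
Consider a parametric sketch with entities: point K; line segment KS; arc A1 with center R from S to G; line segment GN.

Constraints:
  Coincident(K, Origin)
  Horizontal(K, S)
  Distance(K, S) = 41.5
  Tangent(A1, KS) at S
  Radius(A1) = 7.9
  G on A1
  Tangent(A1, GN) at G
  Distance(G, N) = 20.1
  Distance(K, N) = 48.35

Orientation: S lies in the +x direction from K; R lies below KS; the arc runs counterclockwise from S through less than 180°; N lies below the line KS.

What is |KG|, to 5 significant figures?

35.187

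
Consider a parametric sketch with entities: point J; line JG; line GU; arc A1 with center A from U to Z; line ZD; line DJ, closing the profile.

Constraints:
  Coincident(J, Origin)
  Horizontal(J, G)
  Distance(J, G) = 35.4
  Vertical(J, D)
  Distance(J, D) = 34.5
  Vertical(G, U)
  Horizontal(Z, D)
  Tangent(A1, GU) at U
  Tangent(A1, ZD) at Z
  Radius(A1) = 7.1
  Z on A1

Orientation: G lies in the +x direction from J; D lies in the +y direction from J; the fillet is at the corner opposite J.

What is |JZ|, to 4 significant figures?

44.62

J is at the origin; JG is horizontal with |JG| = 35.4 and G on the +x side, so G = (35.40, 0.000). JD is vertical with |JD| = 34.5 and D on the +y side, so D = (0.000, 34.50). The virtual corner opposite J is at (35.40, 34.50). Tangency of A1 to GU means the radius AU is perpendicular to GU and tangency of A1 to ZD means the radius AZ is perpendicular to ZD, with radius 7.1, so the center A sits 7.1 in from both sides at A = (28.30, 27.40). That places the tangent points at U = (35.40, 27.40) on GU and Z = (28.30, 34.50) on ZD. Then |JZ| = |Z − J| = 44.62.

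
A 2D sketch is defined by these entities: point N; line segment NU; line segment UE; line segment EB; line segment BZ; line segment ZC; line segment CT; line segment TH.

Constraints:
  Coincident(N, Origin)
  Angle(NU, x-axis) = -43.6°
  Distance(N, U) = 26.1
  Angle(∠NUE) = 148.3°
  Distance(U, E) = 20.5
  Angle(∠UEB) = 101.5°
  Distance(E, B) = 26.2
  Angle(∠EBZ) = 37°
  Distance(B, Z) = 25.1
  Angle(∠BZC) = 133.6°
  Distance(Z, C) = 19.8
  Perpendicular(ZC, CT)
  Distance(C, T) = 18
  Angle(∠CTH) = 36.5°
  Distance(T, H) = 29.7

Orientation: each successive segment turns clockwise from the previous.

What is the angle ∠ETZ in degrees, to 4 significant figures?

22.26°

N is at the origin; NU runs at -43.6° with length 26.1, so U = (18.90, -18.00). ∠NUE = 148.3° gives UE at -75.30° from the x-axis; with |UE| = 20.5, E = (24.10, -37.83). ∠UEB = 101.5° gives EB at -153.8° from the x-axis; with |EB| = 26.2, B = (0.5948, -49.40). ∠EBZ = 37.0° gives BZ at 63.20° from the x-axis; with |BZ| = 25.1, Z = (11.91, -26.99). ∠BZC = 133.6° gives ZC at 16.80° from the x-axis; with |ZC| = 19.8, C = (30.87, -21.27). ZC is perpendicular to CT, so CT runs at -73.20°; with |CT| = 18.0, T = (36.07, -38.50). Then cos ∠ETZ = TE·TZ / (|TE||TZ|), giving 22.26°.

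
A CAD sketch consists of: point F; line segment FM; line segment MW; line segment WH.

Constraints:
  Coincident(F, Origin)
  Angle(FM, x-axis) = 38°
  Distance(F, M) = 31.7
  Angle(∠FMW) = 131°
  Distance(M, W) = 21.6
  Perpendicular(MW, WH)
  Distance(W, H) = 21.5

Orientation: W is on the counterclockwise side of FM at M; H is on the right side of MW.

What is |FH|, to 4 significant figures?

62.14

F is at the origin; FM runs at 38.0° with length 31.7, so M = 31.7·(cos 38.0°, sin 38.0°) = (24.98, 19.52). ∠FMW = 131.0°, so MW runs at 38.0° + (180° − 131.0°) = 87.00° from the x-axis; with |MW| = 21.6, W = M + 21.6·(cos 87.00°, sin 87.00°) = (26.11, 41.09). MW is perpendicular to WH; with |WH| = 21.5 on the right of MW, H = W + 21.5·(0.9986, -0.05234) = (47.58, 39.96). Then |FH| = |H − F| = 62.14.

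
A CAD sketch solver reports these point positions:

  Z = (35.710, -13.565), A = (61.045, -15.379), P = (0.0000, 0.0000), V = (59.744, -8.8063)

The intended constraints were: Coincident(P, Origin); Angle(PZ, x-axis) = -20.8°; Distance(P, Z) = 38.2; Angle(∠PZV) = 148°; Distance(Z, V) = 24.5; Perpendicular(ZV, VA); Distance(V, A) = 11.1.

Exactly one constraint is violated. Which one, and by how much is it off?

Distance(V, A) = 11.1 — off by 4.40.

P = (0.00, 0.00) ✓; PZ at -20.80° ✓; |PZ| = 38.20 ✓; ∠PZV = 148.0° ✓; |ZV| = 24.50 ✓; ∠(ZV, VA) = 90.00° ✓; |VA| = 6.700 ✗.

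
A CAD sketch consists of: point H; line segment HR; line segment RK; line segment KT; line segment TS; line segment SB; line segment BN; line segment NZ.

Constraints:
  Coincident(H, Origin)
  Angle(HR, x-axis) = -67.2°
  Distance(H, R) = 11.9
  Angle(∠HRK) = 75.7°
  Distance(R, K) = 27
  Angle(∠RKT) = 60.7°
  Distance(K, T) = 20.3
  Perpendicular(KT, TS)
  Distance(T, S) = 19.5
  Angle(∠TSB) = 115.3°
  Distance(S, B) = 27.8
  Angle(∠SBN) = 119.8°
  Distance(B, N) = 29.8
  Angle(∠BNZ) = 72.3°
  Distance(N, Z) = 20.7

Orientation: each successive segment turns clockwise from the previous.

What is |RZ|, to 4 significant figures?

33.96

H is at the origin; HR runs at -67.2° with length 11.9, so R = (4.611, -10.97). ∠HRK = 75.7° gives RK at -171.5° from the x-axis; with |RK| = 27.0, K = (-22.09, -14.96). ∠RKT = 60.7° gives KT at 69.20° from the x-axis; with |KT| = 20.3, T = (-14.88, 4.016). KT ⟂ TS, so TS runs at -20.80°; with |TS| = 19.5, S = (3.346, -2.909). ∠TSB = 115.3° gives SB at -85.50° from the x-axis; with |SB| = 27.8, B = (5.527, -30.62). ∠SBN = 119.8° gives BN at -145.7° from the x-axis; with |BN| = 29.8, N = (-19.09, -47.42). ∠BNZ = 72.3° gives NZ at 106.6° from the x-axis; with |NZ| = 20.7, Z = (-25.00, -27.58). Then |RZ| = |Z − R| = 33.96.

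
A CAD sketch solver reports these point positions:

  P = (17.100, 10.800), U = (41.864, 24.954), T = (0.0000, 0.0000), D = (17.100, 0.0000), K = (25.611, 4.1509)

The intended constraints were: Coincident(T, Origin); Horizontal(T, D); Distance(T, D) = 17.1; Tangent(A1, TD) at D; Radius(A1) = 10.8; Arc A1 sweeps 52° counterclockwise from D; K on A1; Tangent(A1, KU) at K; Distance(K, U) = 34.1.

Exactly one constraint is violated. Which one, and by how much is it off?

Distance(K, U) = 34.1 — off by 7.70.

T = (0.00, 0.00) ✓; T.y = 0.00, D.y = 0.00 ✓; |TD| = 17.10 ✓; ∠(PD, DT) = 90.00° ✓; |PD| = 10.80 ✓; bearing(P→K) − bearing(P→D) = 52.00° ✓; |PK| = 10.80 ✓; ∠(PK, KU) = 90.00° ✓; |KU| = 26.40 ✗.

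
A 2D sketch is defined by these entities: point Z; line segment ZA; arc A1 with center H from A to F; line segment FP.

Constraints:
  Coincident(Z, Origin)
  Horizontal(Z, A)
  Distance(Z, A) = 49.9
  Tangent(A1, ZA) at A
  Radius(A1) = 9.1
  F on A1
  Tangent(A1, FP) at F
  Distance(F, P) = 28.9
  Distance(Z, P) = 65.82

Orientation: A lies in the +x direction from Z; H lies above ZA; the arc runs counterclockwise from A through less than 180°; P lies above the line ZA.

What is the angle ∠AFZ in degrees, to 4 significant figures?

40.39°

Checks: |HF| = 9.100 ✓; ∠(HF, FP) = 90.00° ✓; |FP| = 28.90 ✓; |ZP| = 65.82 ✓.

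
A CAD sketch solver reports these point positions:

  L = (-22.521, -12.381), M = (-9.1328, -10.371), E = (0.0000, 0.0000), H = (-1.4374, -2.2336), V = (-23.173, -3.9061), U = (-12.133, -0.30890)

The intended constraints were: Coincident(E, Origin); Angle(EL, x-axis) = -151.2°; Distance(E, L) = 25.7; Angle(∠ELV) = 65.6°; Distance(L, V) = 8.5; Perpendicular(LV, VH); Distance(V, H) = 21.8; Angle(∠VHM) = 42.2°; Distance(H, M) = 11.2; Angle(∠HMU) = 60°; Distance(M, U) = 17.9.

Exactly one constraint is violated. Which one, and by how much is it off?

Distance(M, U) = 17.9 — off by 7.40.

E = (0.00, 0.00) ✓; EL at -151.2° ✓; |EL| = 25.70 ✓; ∠ELV = 65.60° ✓; |LV| = 8.500 ✓; ∠(LV, VH) = 90.00° ✓; |VH| = 21.80 ✓; ∠VHM = 42.20° ✓; |HM| = 11.20 ✓; ∠HMU = 60.00° ✓; |MU| = 10.50 ✗.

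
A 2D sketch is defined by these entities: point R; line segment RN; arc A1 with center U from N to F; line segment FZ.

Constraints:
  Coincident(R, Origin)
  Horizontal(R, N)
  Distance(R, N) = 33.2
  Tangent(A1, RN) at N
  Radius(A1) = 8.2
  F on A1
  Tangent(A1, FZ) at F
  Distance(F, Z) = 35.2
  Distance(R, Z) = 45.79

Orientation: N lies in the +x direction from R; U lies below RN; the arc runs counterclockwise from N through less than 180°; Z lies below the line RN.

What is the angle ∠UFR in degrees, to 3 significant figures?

174°

Checks: |UF| = 8.200 ✓; ∠(UF, FZ) = 90.00° ✓; |FZ| = 35.20 ✓; |RZ| = 45.79 ✓.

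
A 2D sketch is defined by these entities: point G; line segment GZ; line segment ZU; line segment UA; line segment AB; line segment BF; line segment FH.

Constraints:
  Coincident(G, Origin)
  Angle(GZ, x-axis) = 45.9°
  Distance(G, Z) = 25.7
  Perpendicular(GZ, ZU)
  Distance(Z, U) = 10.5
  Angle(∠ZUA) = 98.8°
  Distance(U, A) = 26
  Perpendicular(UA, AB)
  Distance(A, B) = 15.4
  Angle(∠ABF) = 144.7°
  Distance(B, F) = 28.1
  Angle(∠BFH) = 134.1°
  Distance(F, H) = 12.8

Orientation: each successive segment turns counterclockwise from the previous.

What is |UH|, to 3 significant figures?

40.4

∠ABF = 144.7° gives BF at -17.6° from the x-axis; with |BF| = 28.1, F = (25.7, -10.7). ∠BFH = 134.1° gives FH at 28.3° from the x-axis; with |FH| = 12.8, H = (37.0, -4.63). Then |UH| = |H − U| = 40.4.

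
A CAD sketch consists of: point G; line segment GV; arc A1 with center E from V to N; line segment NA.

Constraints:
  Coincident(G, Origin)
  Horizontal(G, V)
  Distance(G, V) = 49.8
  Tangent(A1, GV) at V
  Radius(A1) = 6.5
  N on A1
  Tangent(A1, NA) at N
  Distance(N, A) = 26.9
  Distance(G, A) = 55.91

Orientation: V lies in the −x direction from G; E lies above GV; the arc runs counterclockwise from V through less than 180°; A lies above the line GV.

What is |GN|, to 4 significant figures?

43.84

Checks: ∠(EV, VG) = 90.00° ✓; |EV| = 6.500 ✓; |EN| = 6.500 ✓; ∠(EN, NA) = 90.00° ✓; |NA| = 26.90 ✓; |GA| = 55.91 ✓.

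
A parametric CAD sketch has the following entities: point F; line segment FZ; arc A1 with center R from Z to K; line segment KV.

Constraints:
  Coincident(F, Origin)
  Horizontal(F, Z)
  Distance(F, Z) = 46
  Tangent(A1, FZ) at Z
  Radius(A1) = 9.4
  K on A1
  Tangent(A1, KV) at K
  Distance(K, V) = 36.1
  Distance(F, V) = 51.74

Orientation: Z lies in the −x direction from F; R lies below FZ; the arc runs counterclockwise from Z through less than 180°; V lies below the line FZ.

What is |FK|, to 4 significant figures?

55.31

F is at the origin; F and Z share the same y with |FZ| = 46.0 and Z on the −x side, so Z = (-46.00, 0.000). Tangency of A1 to FZ means the radius RZ is perpendicular to FZ, so R = Z + (0, -9.4) = (-46.00, -9.400). Since RK ⟂ KV (tangency), |RV| = √(9.4² + 36.1²) = 37.30 regardless of where K sits on A1. So V lies on both circle(F, 51.74) and circle(R, 37.30); the below-FZ intersection is V = (-29.21, -42.71). K is the foot of the tangent from V: K = (-53.06, -15.61).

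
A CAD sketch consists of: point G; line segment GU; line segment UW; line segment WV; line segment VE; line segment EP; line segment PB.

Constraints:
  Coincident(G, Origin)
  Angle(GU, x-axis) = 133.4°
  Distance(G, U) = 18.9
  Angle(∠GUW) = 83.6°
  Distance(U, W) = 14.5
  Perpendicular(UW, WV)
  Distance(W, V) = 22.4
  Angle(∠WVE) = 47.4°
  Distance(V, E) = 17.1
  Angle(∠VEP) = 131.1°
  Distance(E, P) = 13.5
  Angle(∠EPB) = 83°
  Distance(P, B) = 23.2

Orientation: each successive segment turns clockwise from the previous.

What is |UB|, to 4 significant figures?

25.22

G is at the origin; GU runs at 133.4° with length 18.9, so U = (-12.99, 13.73). ∠GUW = 83.6° gives UW at 37.00° from the x-axis; with |UW| = 14.5, W = (-1.406, 22.46). UW is perpendicular to WV, so WV runs at -53.00°; with |WV| = 22.4, V = (12.07, 4.569). ∠WVE = 47.4° gives VE at 174.4° from the x-axis; with |VE| = 17.1, E = (-4.943, 6.238). ∠VEP = 131.1° gives EP at 125.5° from the x-axis; with |EP| = 13.5, P = (-12.78, 17.23). ∠EPB = 83.0° gives PB at 28.50° from the x-axis; with |PB| = 23.2, B = (7.606, 28.30). Then |UB| = |B − U| = 25.22.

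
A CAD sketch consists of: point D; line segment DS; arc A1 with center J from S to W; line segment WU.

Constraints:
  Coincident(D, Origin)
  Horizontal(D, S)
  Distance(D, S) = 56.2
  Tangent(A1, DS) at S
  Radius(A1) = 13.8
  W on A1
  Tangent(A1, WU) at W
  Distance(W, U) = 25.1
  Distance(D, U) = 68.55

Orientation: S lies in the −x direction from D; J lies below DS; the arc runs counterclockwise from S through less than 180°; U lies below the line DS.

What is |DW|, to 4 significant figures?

71.02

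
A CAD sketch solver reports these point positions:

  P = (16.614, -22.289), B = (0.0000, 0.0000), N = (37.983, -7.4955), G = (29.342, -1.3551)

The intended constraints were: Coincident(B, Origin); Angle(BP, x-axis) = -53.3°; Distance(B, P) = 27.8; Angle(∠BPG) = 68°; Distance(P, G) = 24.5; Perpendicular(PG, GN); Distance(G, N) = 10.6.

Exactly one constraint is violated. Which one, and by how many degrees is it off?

Perpendicular(PG, GN) — off by 4.10°.

B = (0.00, 0.00) ✓; BP at -53.30° ✓; |BP| = 27.80 ✓; ∠BPG = 68.00° ✓; |PG| = 24.50 ✓; ∠(PG, GN) = 94.10° ✗; |GN| = 10.60 ✓.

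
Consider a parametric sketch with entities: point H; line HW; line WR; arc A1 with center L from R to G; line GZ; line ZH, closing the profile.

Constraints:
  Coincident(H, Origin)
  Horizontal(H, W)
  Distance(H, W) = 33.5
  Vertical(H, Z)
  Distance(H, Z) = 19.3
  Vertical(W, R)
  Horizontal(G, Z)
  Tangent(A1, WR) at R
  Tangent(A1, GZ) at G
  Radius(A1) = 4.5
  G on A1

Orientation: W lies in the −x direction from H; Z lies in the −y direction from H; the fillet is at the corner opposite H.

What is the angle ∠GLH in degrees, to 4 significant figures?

117.0°

H is at the origin; H and W share the same y with |HW| = 33.5 and W on the −x side, so W = (-33.50, 0.000). HZ is vertical with |HZ| = 19.3 and Z on the −y side, so Z = (0.000, -19.30). The virtual corner opposite H is at (-33.50, -19.30). Tangency of A1 to WR means the radius LR is perpendicular to WR and tangency of A1 to GZ means the radius LG is perpendicular to GZ, with radius 4.5, so the center L sits 4.5 in from both sides at L = (-29.00, -14.80). That places the tangent points at R = (-33.50, -14.80) on WR and G = (-29.00, -19.30) on GZ. Then cos ∠GLH = LG·LH / (|LG||LH|), giving 117.0°.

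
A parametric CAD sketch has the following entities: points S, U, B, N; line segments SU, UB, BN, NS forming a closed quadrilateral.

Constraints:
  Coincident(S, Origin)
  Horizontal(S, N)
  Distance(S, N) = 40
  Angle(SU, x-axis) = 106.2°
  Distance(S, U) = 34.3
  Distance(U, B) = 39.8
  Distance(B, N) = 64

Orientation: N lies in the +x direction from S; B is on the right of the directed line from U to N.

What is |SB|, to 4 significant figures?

24.23

S is at the origin; S and N share the same y with |SN| = 40.0 and N in +x, so N = (40.0, 0). SU runs at 106.2° with |SU| = 34.3, so U = (-9.569, 32.94). B is determined by |UB| = 39.8 and |BN| = 64.0 together: it lies at the intersection of circle(U, 39.8) and circle(N, 64.0). With |UN| = 59.52, the foot of the radical line on UN is 8.654 from U and the perpendicular offset is √(39.8² − 8.654²) = 38.85. Taking the right-of-UN solution: B = (-23.86, -4.207).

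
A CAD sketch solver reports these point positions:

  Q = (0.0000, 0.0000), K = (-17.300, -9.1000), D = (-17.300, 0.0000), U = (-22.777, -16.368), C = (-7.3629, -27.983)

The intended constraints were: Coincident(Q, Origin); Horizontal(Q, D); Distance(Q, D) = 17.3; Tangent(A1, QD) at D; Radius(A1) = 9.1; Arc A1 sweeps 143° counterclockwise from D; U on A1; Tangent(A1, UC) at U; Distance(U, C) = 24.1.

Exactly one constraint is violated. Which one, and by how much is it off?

Distance(U, C) = 24.1 — off by 4.80.

Q = (0.00, 0.00) ✓; Q.y = 0.00, D.y = 0.00 ✓; |QD| = 17.30 ✓; ∠(KD, DQ) = 90.00° ✓; |KD| = 9.100 ✓; bearing(K→U) − bearing(K→D) = 143.0° ✓; |KU| = 9.101 ✓; ∠(KU, UC) = 90.00° ✓; |UC| = 19.30 ✗.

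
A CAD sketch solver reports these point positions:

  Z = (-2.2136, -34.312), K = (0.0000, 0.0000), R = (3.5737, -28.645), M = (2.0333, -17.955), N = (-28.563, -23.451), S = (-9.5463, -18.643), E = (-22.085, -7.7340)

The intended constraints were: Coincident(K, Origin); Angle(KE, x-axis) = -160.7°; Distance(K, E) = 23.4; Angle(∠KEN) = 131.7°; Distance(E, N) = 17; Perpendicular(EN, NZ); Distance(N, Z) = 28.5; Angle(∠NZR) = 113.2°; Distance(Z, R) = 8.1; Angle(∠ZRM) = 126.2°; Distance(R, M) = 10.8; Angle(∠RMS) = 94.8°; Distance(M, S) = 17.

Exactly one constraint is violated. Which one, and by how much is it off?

Distance(M, S) = 17 — off by 5.40.

K = (0.00, 0.00) ✓; KE at -160.7° ✓; |KE| = 23.40 ✓; ∠KEN = 131.7° ✓; |EN| = 17.00 ✓; ∠(EN, NZ) = 90.00° ✓; |NZ| = 28.50 ✓; ∠NZR = 113.2° ✓; |ZR| = 8.100 ✓; ∠ZRM = 126.2° ✓; |RM| = 10.80 ✓; ∠RMS = 94.80° ✓; |MS| = 11.60 ✗.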